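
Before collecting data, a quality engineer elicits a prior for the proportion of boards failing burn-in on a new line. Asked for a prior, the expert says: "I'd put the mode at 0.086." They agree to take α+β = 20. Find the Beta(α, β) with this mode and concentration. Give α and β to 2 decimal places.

For α,β > 1 the Beta mode is (α−1)/(α+β−2). With α+β = 20, the mode is (α−1)/18.
Set (α−1)/18 = 0.086 → α = 1 + 0.086·18 = 2.55.
β = 20 − α = 17.45.

α = 2.55, β = 17.45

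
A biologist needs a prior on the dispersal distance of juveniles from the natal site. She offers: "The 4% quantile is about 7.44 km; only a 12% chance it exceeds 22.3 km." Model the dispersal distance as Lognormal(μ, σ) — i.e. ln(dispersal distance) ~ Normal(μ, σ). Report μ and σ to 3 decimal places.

μ ≈ 2.664, σ ≈ 0.375

If T ~ Lognormal(μ,σ) then ln T ~ Normal(μ,σ), so the p-quantile of ln T is μ + z_p·σ.
ln(7.44) = 2.007 and ln(22.3) = 3.105; z_{0.04} = -1.751, z_{0.88} = 1.175.
σ = (3.105 − 2.007)/(1.175 − (-1.751)) = 0.375.
μ = 2.007 − (-1.751)·0.375 = 2.664.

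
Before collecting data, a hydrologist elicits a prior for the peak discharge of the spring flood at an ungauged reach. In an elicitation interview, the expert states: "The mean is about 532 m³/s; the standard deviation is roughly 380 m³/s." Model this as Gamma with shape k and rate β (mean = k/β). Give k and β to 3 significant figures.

For Gamma(k, rate β): mean = k/β, variance = k/β², so CV = 1/√k.
CV = SD/mean = 380/532 = 0.7143, hence k = 1/CV² = 1.96.
Then β = k/mean = 1.96/532 = 0.00368.

k ≈ 1.96, β ≈ 0.00368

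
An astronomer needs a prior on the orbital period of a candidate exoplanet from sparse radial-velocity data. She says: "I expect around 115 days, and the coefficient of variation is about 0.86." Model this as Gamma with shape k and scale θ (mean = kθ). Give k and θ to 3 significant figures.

For Gamma(k, scale θ): mean = kθ, variance = kθ², so CV = 1/√k.
CV = 0.86, hence k = 1/CV² = 1.35.
Then θ = mean/k = 115/1.35 = 85.1.

k ≈ 1.35, θ ≈ 85.1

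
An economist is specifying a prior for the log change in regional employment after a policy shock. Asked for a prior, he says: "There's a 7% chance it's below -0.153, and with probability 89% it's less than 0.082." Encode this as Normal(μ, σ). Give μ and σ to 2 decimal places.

For Normal(μ,σ), the p-quantile is μ + z_p·σ. Here z_{0.07} = -1.476, z_{0.89} = 1.227.
So -0.153 = μ − 1.476σ and 0.082 = μ + 1.227σ.
Subtracting: σ = (0.082 − -0.153)/(1.227 − (-1.476)) = 0.09.
Then μ = -0.153 − (-1.476)·0.09 = -0.02.

μ = -0.02, σ = 0.09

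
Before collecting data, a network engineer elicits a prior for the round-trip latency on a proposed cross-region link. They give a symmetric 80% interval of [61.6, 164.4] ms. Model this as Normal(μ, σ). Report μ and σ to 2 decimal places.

μ = 113.00, σ = 40.11

A symmetric 80% interval runs μ ± z·σ with z = 1.282.
Half-width = 51.4, so σ = 51.4/1.282 = 40.11.
μ is the interval midpoint, 113.00.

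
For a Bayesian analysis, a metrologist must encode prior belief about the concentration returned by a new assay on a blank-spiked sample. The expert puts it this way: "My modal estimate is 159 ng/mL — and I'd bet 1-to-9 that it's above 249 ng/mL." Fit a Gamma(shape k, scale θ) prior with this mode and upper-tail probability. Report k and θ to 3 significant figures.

k ≈ 10.3, θ ≈ 17.1

Gamma(k,θ) with k>1 has mode (k−1)θ, so θ = 159/(k−1).
Need P(X < 249) = 0.9 with θ tied to k this way. Start at k = 2, θ = 159: P(X<249) ≈ 0.464.
Too low — raise k to concentrate. Iterating converges to k ≈ 10.3.
Then θ = 159/(10.3−1) ≈ 17.1.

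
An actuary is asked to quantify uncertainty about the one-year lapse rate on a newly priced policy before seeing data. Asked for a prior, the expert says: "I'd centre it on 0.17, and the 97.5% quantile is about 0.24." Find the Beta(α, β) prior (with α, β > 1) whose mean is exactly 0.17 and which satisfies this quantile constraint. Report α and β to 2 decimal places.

With mean 0.17 fixed, write α = 0.17s, β = 0.83s where s = α+β.
Need P(θ < 0.24) = 0.975 under Beta(0.17s, 0.83s). Normal approximation: (q−m)/√(m(1−m)/s) ≈ z_{0.975} = 1.96, so s ≈ 0.17·0.83·(1.96)²/(0.24−0.17)² = 110.6.
At s = 110.6: P(θ<0.24) ≈ 0.967. Adjusting to match 0.975 gives s ≈ 126.12.
So α = 0.17·126.12 ≈ 21.44, β = 0.83·126.12 ≈ 104.68.

α ≈ 21.44, β ≈ 104.68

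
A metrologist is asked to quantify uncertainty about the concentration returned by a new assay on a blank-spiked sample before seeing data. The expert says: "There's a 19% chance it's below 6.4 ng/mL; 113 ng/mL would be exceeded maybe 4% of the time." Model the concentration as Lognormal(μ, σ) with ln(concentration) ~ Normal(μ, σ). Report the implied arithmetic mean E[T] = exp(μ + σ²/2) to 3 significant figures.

E[T] ≈ 30.3 ng/mL

If T ~ Lognormal(μ,σ) then ln T ~ Normal(μ,σ), so the p-quantile of ln T is μ + z_p·σ.
ln(6.4) = 1.856 and ln(113) = 4.727; z_{0.19} = -0.8779, z_{0.96} = 1.751.
σ = (4.727 − 1.856)/(1.751 − (-0.8779)) = 1.092.
μ = 1.856 − (-0.8779)·1.092 = 2.815.
E[T] = exp(μ + σ²/2) = exp(2.815 + 0.5965) = 30.3 ng/mL.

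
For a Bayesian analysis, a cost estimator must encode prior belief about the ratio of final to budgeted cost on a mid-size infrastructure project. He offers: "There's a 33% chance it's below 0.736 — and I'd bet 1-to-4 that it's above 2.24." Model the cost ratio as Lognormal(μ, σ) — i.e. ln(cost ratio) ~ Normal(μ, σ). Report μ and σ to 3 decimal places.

μ ≈ 0.076, σ ≈ 0.868

If T ~ Lognormal(μ,σ) then ln T ~ Normal(μ,σ), so the p-quantile of ln T is μ + z_p·σ.
ln(0.736) = -0.3065 and ln(2.24) = 0.8065; z_{0.33} = -0.4399, z_{0.8} = 0.8416.
σ = (0.8065 − -0.3065)/(0.8416 − (-0.4399)) = 0.868.
μ = -0.3065 − (-0.4399)·0.868 = 0.076.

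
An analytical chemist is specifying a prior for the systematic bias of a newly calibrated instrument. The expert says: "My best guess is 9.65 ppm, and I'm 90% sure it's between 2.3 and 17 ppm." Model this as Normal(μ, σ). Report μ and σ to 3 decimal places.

A symmetric 90% interval runs μ ± z·σ with z = 1.645.
Half-width = 7.35, so σ = 7.35/1.645 = 4.468.
μ is the stated best guess, 9.650.

μ = 9.650, σ = 4.468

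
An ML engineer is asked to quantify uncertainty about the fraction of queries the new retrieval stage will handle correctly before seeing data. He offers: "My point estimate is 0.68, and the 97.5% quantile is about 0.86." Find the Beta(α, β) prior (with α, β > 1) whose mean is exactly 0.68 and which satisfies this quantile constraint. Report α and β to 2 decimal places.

With mean 0.68 fixed, write α = 0.68s, β = 0.32s where s = α+β.
Need P(θ < 0.86) = 0.975 under Beta(0.68s, 0.32s). Normal approximation: (q−m)/√(m(1−m)/s) ≈ z_{0.975} = 1.96, so s ≈ 0.68·0.32·(1.96)²/(0.86−0.68)² = 25.8.
At s = 25.8: P(θ<0.86) ≈ 0.988. Adjusting to match 0.975 gives s ≈ 19.92.
So α = 0.68·19.92 ≈ 13.55, β = 0.32·19.92 ≈ 6.37.

α ≈ 13.55, β ≈ 6.37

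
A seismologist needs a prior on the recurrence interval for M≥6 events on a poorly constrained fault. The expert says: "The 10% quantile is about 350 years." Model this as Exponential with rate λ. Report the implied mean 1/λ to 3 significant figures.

P(T < 350.0) = 1 − e^(−λ·350.0) = 0.1, so λ = −ln(1−0.1)/350.0 = −ln(0.9)/350.0 = 0.000301.
Mean = 1/λ = 3320 years.

mean ≈ 3320 years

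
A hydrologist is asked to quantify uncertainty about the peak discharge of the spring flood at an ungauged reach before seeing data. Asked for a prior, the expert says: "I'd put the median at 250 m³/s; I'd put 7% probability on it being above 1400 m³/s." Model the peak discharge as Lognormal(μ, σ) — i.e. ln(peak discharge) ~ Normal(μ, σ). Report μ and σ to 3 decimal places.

μ ≈ 5.521, σ ≈ 1.167

If T ~ Lognormal(μ,σ) then ln T ~ Normal(μ,σ), so the p-quantile of ln T is μ + z_p·σ.
ln(250) = 5.521 and ln(1400) = 7.244; z_{0.5} = 0, z_{0.93} = 1.476.
σ = (7.244 − 5.521)/(1.476 − (0)) = 1.167.
μ = 5.521 − (0)·1.167 = 5.521.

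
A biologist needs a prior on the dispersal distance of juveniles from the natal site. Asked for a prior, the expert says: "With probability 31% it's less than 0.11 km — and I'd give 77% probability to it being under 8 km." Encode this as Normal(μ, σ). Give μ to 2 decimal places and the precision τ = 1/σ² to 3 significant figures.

The p-quantile of Normal(μ,σ) is μ + z_p·σ, with z_{0.31} = -0.4959 and z_{0.77} = 0.7388.
Eliminate σ: μ = (z₂·x₁ − z₁·x₂)/(z₂ − z₁) = (0.7388·0.11 − (-0.4959)·8)/1.235 = 3.28.
Then σ = (x₂ − x₁)/(z₂ − z₁) = (8 − 0.11)/1.235 = 6.39.
Precision τ = 1/σ² = 1/6.39² = 0.0245.

μ = 3.28, τ = 0.0245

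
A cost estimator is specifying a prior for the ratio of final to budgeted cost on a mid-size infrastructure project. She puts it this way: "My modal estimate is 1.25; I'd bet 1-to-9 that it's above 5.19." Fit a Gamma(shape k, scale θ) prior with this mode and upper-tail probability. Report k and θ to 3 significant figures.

Gamma(k,θ) with k>1 has mode (k−1)θ, so θ = 1.25/(k−1).
Need P(X < 5.19) = 0.9 with θ tied to k this way. Start at k = 2, θ = 1.25: P(X<5.19) ≈ 0.919.
Too high — lower k to spread out. Iterating converges to k ≈ 1.9.
Then θ = 1.25/(1.9−1) ≈ 1.39.

k ≈ 1.9, θ ≈ 1.39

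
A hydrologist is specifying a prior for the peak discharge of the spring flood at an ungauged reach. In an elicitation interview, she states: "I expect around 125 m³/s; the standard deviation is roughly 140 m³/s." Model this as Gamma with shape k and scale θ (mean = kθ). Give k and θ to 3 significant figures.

k ≈ 0.797, θ ≈ 157

For Gamma(k, scale θ): mean = kθ, variance = kθ², so CV = 1/√k.
CV = SD/mean = 140/125 = 1.12, hence k = 1/CV² = 0.797.
Then θ = mean/k = 125/0.797 = 157.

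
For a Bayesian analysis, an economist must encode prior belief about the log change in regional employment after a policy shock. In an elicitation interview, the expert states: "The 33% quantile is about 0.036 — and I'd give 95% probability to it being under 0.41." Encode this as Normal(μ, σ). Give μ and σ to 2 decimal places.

For Normal(μ,σ), the p-quantile is μ + z_p·σ. Here z_{0.33} = -0.4399, z_{0.95} = 1.645.
So 0.036 = μ − 0.4399σ and 0.41 = μ + 1.645σ.
Subtracting: σ = (0.41 − 0.036)/(1.645 − (-0.4399)) = 0.18.
Then μ = 0.036 − (-0.4399)·0.18 = 0.11.

μ = 0.11, σ = 0.18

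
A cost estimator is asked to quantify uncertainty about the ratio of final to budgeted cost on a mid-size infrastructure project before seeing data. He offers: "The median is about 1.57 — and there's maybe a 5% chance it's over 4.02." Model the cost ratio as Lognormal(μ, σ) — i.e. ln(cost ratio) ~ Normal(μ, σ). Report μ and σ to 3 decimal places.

If T ~ Lognormal(μ,σ) then ln T ~ Normal(μ,σ), so the p-quantile of ln T is μ + z_p·σ.
ln(1.57) = 0.4511 and ln(4.02) = 1.391; z_{0.5} = 0, z_{0.95} = 1.645.
σ = (1.391 − 0.4511)/(1.645 − (0)) = 0.572.
μ = 0.4511 − (0)·0.572 = 0.451.

μ ≈ 0.451, σ ≈ 0.572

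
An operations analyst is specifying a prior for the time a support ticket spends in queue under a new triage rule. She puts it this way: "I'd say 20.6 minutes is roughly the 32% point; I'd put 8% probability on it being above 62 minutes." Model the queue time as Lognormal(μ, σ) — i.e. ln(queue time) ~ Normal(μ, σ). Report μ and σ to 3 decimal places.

If T ~ Lognormal(μ,σ) then ln T ~ Normal(μ,σ), so the p-quantile of ln T is μ + z_p·σ.
ln(20.6) = 3.025 and ln(62) = 4.127; z_{0.32} = -0.4677, z_{0.92} = 1.405.
σ = (4.127 − 3.025)/(1.405 − (-0.4677)) = 0.588.
μ = 3.025 − (-0.4677)·0.588 = 3.300.

μ ≈ 3.300, σ ≈ 0.588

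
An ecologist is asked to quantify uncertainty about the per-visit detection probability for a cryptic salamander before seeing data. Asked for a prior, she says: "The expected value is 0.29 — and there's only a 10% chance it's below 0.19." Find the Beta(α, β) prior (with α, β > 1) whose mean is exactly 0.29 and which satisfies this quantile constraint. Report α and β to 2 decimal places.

With mean 0.29 fixed, write α = 0.29s, β = 0.71s where s = α+β.
Need P(θ < 0.19) = 0.1 under Beta(0.29s, 0.71s). Normal approximation: (q−m)/√(m(1−m)/s) ≈ z_{0.1} = -1.28, so s ≈ 0.29·0.71·(-1.28)²/(0.19−0.29)² = 33.8.
At s = 33.8: P(θ<0.19) ≈ 0.090. Adjusting to match 0.1 gives s ≈ 31.27.
So α = 0.29·31.27 ≈ 9.07, β = 0.71·31.27 ≈ 22.20.

α ≈ 9.07, β ≈ 22.20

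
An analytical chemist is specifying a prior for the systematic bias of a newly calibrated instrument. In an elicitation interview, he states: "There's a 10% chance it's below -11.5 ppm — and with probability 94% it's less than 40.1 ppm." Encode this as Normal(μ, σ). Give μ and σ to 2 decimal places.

μ = 11.81, σ = 18.19

The p-quantile of Normal(μ,σ) is μ + z_p·σ, with z_{0.1} = -1.282 and z_{0.94} = 1.555.
Eliminate σ: μ = (z₂·x₁ − z₁·x₂)/(z₂ − z₁) = (1.555·-11.5 − (-1.282)·40.1)/2.836 = 11.81.
Then σ = (x₂ − x₁)/(z₂ − z₁) = (40.1 − -11.5)/2.836 = 18.19.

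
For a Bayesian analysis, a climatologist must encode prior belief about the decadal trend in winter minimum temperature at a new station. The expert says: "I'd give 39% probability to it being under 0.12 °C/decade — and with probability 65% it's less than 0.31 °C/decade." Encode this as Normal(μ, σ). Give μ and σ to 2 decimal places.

For Normal(μ,σ), the p-quantile is μ + z_p·σ. Here z_{0.39} = -0.2793, z_{0.65} = 0.3853.
So 0.12 = μ − 0.2793σ and 0.31 = μ + 0.3853σ.
Subtracting: σ = (0.31 − 0.12)/(0.3853 − (-0.2793)) = 0.29.
Then μ = 0.12 − (-0.2793)·0.29 = 0.20.

μ = 0.20, σ = 0.29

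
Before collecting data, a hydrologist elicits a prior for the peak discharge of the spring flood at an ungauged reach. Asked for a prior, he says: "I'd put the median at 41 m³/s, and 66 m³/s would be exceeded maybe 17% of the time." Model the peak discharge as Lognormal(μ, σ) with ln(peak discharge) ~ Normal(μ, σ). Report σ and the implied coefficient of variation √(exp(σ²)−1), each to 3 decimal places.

If T ~ Lognormal(μ,σ) then ln T ~ Normal(μ,σ), so the p-quantile of ln T is μ + z_p·σ.
ln(41) = 3.714 and ln(66) = 4.19; z_{0.5} = 0, z_{0.83} = 0.9542.
σ = (4.19 − 3.714)/(0.9542 − (0)) = 0.499.
μ = 3.714 − (0)·0.499 = 3.714.
CV = √(exp(σ²)−1) = √(exp(0.2490)−1) = 0.532.

σ ≈ 0.499, CV ≈ 0.532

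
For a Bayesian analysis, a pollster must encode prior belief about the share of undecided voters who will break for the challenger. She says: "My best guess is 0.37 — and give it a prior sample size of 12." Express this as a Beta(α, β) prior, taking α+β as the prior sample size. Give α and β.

α = 4.44, β = 7.56

Under the effective-sample-size interpretation, Beta(α, β) has prior mean α/(α+β) and prior sample size α+β.
So α+β = 12 and α/(α+β) = 0.37, giving α = 0.37·12 = 4.44 and β = 12 − 4.44 = 7.56.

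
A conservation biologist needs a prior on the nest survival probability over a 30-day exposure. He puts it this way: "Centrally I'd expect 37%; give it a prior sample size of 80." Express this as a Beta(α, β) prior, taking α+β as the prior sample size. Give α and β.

Under the effective-sample-size interpretation, Beta(α, β) has prior mean α/(α+β) and prior sample size α+β.
So α+β = 80 and α/(α+β) = 0.37, giving α = 0.37·80 = 29.6 and β = 80 − 29.6 = 50.4.

α = 29.6, β = 50.4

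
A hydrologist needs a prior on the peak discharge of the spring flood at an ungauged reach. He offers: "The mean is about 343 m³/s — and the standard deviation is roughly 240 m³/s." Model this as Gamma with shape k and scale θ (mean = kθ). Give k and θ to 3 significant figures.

For Gamma(k, scale θ): mean = kθ, variance = kθ², so CV = 1/√k.
CV = SD/mean = 240/343 = 0.6997, hence k = 1/CV² = 2.04.
Then θ = mean/k = 343/2.04 = 168.

k ≈ 2.04, θ ≈ 168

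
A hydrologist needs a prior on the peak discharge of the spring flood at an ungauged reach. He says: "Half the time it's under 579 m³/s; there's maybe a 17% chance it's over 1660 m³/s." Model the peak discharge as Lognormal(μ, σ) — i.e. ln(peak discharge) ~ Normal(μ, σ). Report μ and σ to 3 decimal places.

μ ≈ 6.361, σ ≈ 1.104

If T ~ Lognormal(μ,σ) then ln T ~ Normal(μ,σ), so the p-quantile of ln T is μ + z_p·σ.
ln(579) = 6.361 and ln(1660) = 7.415; z_{0.5} = 0, z_{0.83} = 0.9542.
σ = (7.415 − 6.361)/(0.9542 − (0)) = 1.104.
μ = 6.361 − (0)·1.104 = 6.361.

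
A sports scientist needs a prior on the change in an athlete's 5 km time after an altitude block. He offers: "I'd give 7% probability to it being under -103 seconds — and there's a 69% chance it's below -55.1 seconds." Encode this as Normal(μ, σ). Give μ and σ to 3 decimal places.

μ = -67.146, σ = 24.294

For Normal(μ,σ), the p-quantile is μ + z_p·σ. Here z_{0.07} = -1.476, z_{0.69} = 0.4959.
So -103 = μ − 1.476σ and -55.1 = μ + 0.4959σ.
Subtracting: σ = (-55.1 − -103)/(0.4959 − (-1.476)) = 24.294.
Then μ = -103 − (-1.476)·24.294 = -67.146.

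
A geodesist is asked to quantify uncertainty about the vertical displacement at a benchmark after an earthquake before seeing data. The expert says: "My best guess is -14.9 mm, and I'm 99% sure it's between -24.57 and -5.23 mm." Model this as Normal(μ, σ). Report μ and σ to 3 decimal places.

μ = -14.900, σ = 3.754

A symmetric 99% interval runs μ ± z·σ with z = 2.576.
Half-width = 9.67, so σ = 9.67/2.576 = 3.754.
μ is the stated best guess, -14.900.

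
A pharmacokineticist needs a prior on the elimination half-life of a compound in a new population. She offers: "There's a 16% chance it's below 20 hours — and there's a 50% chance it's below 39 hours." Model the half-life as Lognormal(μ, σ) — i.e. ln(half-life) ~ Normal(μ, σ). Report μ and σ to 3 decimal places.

μ ≈ 3.664, σ ≈ 0.672

If T ~ Lognormal(μ,σ) then ln T ~ Normal(μ,σ), so the p-quantile of ln T is μ + z_p·σ.
ln(20) = 2.996 and ln(39) = 3.664; z_{0.16} = -0.9945, z_{0.5} = 0.
σ = (3.664 − 2.996)/(0 − (-0.9945)) = 0.672.
μ = 2.996 − (-0.9945)·0.672 = 3.664.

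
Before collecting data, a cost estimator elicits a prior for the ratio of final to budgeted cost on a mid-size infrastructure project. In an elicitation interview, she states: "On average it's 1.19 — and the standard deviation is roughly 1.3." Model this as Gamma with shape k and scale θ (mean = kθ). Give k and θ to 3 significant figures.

k ≈ 0.838, θ ≈ 1.42

For Gamma(k, scale θ): mean = kθ, variance = kθ², so CV = 1/√k.
CV = SD/mean = 1.3/1.19 = 1.092, hence k = 1/CV² = 0.838.
Then θ = mean/k = 1.19/0.838 = 1.42.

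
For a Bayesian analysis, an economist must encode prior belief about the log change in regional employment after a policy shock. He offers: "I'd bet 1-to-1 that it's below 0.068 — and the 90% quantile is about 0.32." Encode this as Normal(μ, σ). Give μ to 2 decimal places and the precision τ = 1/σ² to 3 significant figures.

For Normal(μ,σ), the p-quantile is μ + z_p·σ. Here z_{0.5} = 0, z_{0.9} = 1.282.
So 0.068 = μ + 0σ and 0.32 = μ + 1.282σ.
Subtracting: σ = (0.32 − 0.068)/(1.282 − (0)) = 0.20.
Then μ = 0.068 − (0)·0.20 = 0.07.
Precision τ = 1/σ² = 1/0.1966² = 25.9.

μ = 0.07, τ = 25.9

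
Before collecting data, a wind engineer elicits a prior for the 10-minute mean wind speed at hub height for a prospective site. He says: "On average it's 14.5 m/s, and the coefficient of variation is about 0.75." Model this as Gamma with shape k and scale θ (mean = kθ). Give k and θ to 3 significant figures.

For Gamma(k, scale θ): mean = kθ, variance = kθ², so CV = 1/√k.
CV = 0.75, hence k = 1/CV² = 1.78.
Then θ = mean/k = 14.5/1.78 = 8.16.

k ≈ 1.78, θ ≈ 8.16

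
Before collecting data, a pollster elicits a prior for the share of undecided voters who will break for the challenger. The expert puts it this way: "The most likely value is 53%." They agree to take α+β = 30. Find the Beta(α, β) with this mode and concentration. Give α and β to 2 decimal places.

α = 15.84, β = 14.16

For α,β > 1 the Beta mode is (α−1)/(α+β−2). With α+β = 30, the mode is (α−1)/28.
Set (α−1)/28 = 0.53 → α = 1 + 0.53·28 = 15.84.
β = 30 − α = 14.16.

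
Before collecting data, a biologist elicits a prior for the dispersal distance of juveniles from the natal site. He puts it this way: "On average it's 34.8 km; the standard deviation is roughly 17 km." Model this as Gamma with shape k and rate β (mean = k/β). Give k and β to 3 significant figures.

k ≈ 4.19, β ≈ 0.12

For Gamma(k, rate β): mean = k/β, variance = k/β², so CV = 1/√k.
CV = SD/mean = 17/34.8 = 0.4885, hence k = 1/CV² = 4.19.
Then β = k/mean = 4.19/34.8 = 0.12.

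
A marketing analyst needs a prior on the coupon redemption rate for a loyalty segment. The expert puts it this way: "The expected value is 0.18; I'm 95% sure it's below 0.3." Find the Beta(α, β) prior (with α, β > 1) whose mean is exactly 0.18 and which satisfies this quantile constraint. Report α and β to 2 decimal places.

α ≈ 5.81, β ≈ 26.48

With mean 0.18 fixed, write α = 0.18s, β = 0.82s where s = α+β.
Need P(θ < 0.3) = 0.95 under Beta(0.18s, 0.82s). Normal approximation: (q−m)/√(m(1−m)/s) ≈ z_{0.95} = 1.64, so s ≈ 0.18·0.82·(1.64)²/(0.3−0.18)² = 27.7.
At s = 27.7: P(θ<0.3) ≈ 0.938. Adjusting to match 0.95 gives s ≈ 32.30.
So α = 0.18·32.30 ≈ 5.81, β = 0.82·32.30 ≈ 26.48.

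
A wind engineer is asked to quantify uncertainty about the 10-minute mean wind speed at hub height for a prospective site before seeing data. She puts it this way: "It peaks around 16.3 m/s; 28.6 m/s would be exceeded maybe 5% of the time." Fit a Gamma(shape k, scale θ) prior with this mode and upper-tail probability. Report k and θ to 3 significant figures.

Gamma(k,θ) with k>1 has mode (k−1)θ, so θ = 16.3/(k−1).
Need P(X < 28.6) = 0.95 with θ tied to k this way. Start at k = 2, θ = 16.3: P(X<28.6) ≈ 0.524.
Too low — raise k to concentrate. Iterating converges to k ≈ 9.82.
Then θ = 16.3/(9.82−1) ≈ 1.85.

k ≈ 9.82, θ ≈ 1.85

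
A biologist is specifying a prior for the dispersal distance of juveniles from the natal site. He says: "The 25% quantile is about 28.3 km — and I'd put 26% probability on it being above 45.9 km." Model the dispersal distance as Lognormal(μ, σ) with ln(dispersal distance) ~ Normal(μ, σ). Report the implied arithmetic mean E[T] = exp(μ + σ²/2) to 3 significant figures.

If T ~ Lognormal(μ,σ) then ln T ~ Normal(μ,σ), so the p-quantile of ln T is μ + z_p·σ.
ln(28.3) = 3.343 and ln(45.9) = 3.826; z_{0.25} = -0.6745, z_{0.74} = 0.6433.
σ = (3.826 − 3.343)/(0.6433 − (-0.6745)) = 0.367.
μ = 3.343 − (-0.6745)·0.367 = 3.590.
E[T] = exp(μ + σ²/2) = exp(3.590 + 0.0673) = 38.8 km.

E[T] ≈ 38.8 km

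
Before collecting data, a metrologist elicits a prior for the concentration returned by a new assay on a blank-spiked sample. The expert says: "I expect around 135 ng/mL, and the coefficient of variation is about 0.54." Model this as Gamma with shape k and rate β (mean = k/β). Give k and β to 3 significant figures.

k ≈ 3.43, β ≈ 0.0254

For Gamma(k, rate β): mean = k/β, variance = k/β², so CV = 1/√k.
CV = 0.54, hence k = 1/CV² = 3.43.
Then β = k/mean = 3.43/135 = 0.0254.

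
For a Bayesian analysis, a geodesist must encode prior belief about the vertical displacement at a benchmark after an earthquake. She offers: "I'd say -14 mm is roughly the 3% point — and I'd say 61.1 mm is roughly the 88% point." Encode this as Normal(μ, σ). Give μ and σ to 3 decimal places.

μ = 32.223, σ = 24.576

For Normal(μ,σ), the p-quantile is μ + z_p·σ. Here z_{0.03} = -1.881, z_{0.88} = 1.175.
So -14 = μ − 1.881σ and 61.1 = μ + 1.175σ.
Subtracting: σ = (61.1 − -14)/(1.175 − (-1.881)) = 24.576.
Then μ = -14 − (-1.881)·24.576 = 32.223.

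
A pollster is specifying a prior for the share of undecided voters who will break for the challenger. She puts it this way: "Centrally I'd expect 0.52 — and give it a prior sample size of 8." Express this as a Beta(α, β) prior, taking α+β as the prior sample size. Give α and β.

α = 4.16, β = 3.84

Under the effective-sample-size interpretation, Beta(α, β) has prior mean α/(α+β) and prior sample size α+β.
So α+β = 8 and α/(α+β) = 0.52, giving α = 0.52·8 = 4.16 and β = 8 − 4.16 = 3.84.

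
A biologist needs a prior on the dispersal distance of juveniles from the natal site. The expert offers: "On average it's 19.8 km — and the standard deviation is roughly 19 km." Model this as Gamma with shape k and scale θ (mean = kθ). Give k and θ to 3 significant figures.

k ≈ 1.09, θ ≈ 18.2

For Gamma(k, scale θ): mean = kθ, variance = kθ², so CV = 1/√k.
CV = SD/mean = 19/19.8 = 0.9596, hence k = 1/CV² = 1.09.
Then θ = mean/k = 19.8/1.09 = 18.2.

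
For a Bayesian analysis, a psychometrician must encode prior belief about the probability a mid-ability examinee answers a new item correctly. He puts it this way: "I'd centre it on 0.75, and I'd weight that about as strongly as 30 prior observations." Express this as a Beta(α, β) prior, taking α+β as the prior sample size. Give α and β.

α = 22.5, β = 7.5

Under the effective-sample-size interpretation, Beta(α, β) has prior mean α/(α+β) and prior sample size α+β.
So α+β = 30 and α/(α+β) = 0.75, giving α = 0.75·30 = 22.5 and β = 30 − 22.5 = 7.5.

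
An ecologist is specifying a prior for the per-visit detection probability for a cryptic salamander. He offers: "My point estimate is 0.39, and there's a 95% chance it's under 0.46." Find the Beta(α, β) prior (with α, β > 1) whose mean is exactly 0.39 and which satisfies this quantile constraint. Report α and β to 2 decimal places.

With mean 0.39 fixed, write α = 0.39s, β = 0.61s where s = α+β.
Need P(θ < 0.46) = 0.95 under Beta(0.39s, 0.61s). Normal approximation: (q−m)/√(m(1−m)/s) ≈ z_{0.95} = 1.64, so s ≈ 0.39·0.61·(1.64)²/(0.46−0.39)² = 131.4.
At s = 131.4: P(θ<0.46) ≈ 0.948. Adjusting to match 0.95 gives s ≈ 134.04.
So α = 0.39·134.04 ≈ 52.27, β = 0.61·134.04 ≈ 81.76.

α ≈ 52.27, β ≈ 81.76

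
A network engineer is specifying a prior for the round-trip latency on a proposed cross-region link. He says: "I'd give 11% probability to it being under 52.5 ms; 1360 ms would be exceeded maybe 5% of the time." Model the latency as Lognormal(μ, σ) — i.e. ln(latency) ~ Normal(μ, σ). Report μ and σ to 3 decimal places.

If T ~ Lognormal(μ,σ) then ln T ~ Normal(μ,σ), so the p-quantile of ln T is μ + z_p·σ.
ln(52.5) = 3.961 and ln(1360) = 7.215; z_{0.11} = -1.227, z_{0.95} = 1.645.
σ = (7.215 − 3.961)/(1.645 − (-1.227)) = 1.133.
μ = 3.961 − (-1.227)·1.133 = 5.351.

μ ≈ 5.351, σ ≈ 1.133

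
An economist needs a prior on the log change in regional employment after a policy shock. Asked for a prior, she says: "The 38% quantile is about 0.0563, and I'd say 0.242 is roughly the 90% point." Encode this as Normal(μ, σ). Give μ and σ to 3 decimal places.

μ = 0.092, σ = 0.117

The p-quantile of Normal(μ,σ) is μ + z_p·σ, with z_{0.38} = -0.3055 and z_{0.9} = 1.282.
Eliminate σ: μ = (z₂·x₁ − z₁·x₂)/(z₂ − z₁) = (1.282·0.0563 − (-0.3055)·0.242)/1.587 = 0.092.
Then σ = (x₂ − x₁)/(z₂ − z₁) = (0.242 − 0.0563)/1.587 = 0.117.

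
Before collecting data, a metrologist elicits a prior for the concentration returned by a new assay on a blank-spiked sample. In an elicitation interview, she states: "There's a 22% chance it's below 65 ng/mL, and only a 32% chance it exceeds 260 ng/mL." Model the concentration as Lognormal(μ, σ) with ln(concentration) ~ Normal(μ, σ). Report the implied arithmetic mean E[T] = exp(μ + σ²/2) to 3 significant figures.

If T ~ Lognormal(μ,σ) then ln T ~ Normal(μ,σ), so the p-quantile of ln T is μ + z_p·σ.
ln(65) = 4.174 and ln(260) = 5.561; z_{0.22} = -0.7722, z_{0.68} = 0.4677.
σ = (5.561 − 4.174)/(0.4677 − (-0.7722)) = 1.118.
μ = 4.174 − (-0.7722)·1.118 = 5.038.
E[T] = exp(μ + σ²/2) = exp(5.038 + 0.6250) = 288 ng/mL.

E[T] ≈ 288 ng/mL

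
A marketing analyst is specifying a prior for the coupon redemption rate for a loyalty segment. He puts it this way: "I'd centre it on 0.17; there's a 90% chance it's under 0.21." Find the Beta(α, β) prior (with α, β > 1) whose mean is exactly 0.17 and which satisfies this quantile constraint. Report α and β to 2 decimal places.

α ≈ 25.62, β ≈ 125.07

With mean 0.17 fixed, write α = 0.17s, β = 0.83s where s = α+β.
Need P(θ < 0.21) = 0.9 under Beta(0.17s, 0.83s). Normal approximation: (q−m)/√(m(1−m)/s) ≈ z_{0.9} = 1.28, so s ≈ 0.17·0.83·(1.28)²/(0.21−0.17)² = 144.8.
At s = 144.8: P(θ<0.21) ≈ 0.896. Adjusting to match 0.9 gives s ≈ 150.69.
So α = 0.17·150.69 ≈ 25.62, β = 0.83·150.69 ≈ 125.07.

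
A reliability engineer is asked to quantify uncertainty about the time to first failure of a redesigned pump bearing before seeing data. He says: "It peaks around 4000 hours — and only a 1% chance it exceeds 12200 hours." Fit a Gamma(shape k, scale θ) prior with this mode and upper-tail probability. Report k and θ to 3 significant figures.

Gamma(k,θ) with k>1 has mode (k−1)θ, so θ = 4000/(k−1).
Need P(X < 12200) = 0.99 with θ tied to k this way. Start at k = 2, θ = 4000: P(X<12200) ≈ 0.808.
Too low — raise k to concentrate. Iterating converges to k ≈ 4.61.
Then θ = 4000/(4.61−1) ≈ 1110.

k ≈ 4.61, θ ≈ 1110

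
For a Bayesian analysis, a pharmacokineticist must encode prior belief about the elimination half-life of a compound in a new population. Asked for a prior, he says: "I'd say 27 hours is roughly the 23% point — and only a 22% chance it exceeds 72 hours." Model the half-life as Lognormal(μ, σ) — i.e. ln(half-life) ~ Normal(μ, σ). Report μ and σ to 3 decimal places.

μ ≈ 3.775, σ ≈ 0.649

If T ~ Lognormal(μ,σ) then ln T ~ Normal(μ,σ), so the p-quantile of ln T is μ + z_p·σ.
ln(27) = 3.296 and ln(72) = 4.277; z_{0.23} = -0.7388, z_{0.78} = 0.7722.
σ = (4.277 − 3.296)/(0.7722 − (-0.7388)) = 0.649.
μ = 3.296 − (-0.7388)·0.649 = 3.775.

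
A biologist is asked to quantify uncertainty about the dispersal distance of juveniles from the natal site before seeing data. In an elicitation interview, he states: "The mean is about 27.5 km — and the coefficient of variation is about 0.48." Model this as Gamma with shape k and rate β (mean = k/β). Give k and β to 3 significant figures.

For Gamma(k, rate β): mean = k/β, variance = k/β², so CV = 1/√k.
CV = 0.48, hence k = 1/CV² = 4.34.
Then β = k/mean = 4.34/27.5 = 0.158.

k ≈ 4.34, β ≈ 0.158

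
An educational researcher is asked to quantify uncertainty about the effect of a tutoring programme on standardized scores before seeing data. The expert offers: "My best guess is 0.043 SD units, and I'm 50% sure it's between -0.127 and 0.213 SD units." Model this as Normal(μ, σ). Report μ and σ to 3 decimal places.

μ = 0.043, σ = 0.252

A symmetric 50% interval runs μ ± z·σ with z = 0.6745.
Half-width = 0.17, so σ = 0.17/0.6745 = 0.252.
μ is the stated best guess, 0.043.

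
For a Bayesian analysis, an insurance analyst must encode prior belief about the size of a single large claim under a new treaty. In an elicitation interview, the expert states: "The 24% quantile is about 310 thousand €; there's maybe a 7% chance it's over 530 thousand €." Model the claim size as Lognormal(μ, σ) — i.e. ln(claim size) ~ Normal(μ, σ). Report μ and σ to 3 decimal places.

If T ~ Lognormal(μ,σ) then ln T ~ Normal(μ,σ), so the p-quantile of ln T is μ + z_p·σ.
ln(310) = 5.737 and ln(530) = 6.273; z_{0.24} = -0.7063, z_{0.93} = 1.476.
σ = (6.273 − 5.737)/(1.476 − (-0.7063)) = 0.246.
μ = 5.737 − (-0.7063)·0.246 = 5.910.

μ ≈ 5.910, σ ≈ 0.246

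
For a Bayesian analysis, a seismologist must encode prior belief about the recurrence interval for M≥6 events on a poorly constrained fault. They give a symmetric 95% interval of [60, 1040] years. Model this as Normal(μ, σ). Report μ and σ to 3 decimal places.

A symmetric 95% interval runs μ ± z·σ with z = 1.96.
Half-width = 490, so σ = 490/1.96 = 250.005.
μ is the interval midpoint, 550.000.

μ = 550.000, σ = 250.005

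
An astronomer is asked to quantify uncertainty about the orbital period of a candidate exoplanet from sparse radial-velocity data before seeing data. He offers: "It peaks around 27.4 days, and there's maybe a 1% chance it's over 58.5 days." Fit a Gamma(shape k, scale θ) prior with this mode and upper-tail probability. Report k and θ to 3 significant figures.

k ≈ 9.43, θ ≈ 3.25

Gamma(k,θ) with k>1 has mode (k−1)θ, so θ = 27.4/(k−1).
Need P(X < 58.5) = 0.99 with θ tied to k this way. Start at k = 2, θ = 27.4: P(X<58.5) ≈ 0.629.
Too low — raise k to concentrate. Iterating converges to k ≈ 9.43.
Then θ = 27.4/(9.43−1) ≈ 3.25.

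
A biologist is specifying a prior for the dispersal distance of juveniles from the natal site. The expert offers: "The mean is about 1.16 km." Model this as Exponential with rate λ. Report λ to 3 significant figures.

Exponential mean = 1/λ, so λ = 1/1.16 = 0.862.

λ ≈ 0.862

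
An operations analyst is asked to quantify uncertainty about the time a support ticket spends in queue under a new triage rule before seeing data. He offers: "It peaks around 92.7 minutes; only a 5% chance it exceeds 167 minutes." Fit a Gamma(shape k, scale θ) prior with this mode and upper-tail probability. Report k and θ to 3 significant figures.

Gamma(k,θ) with k>1 has mode (k−1)θ, so θ = 92.7/(k−1).
Need P(X < 167) = 0.95 with θ tied to k this way. Start at k = 2, θ = 92.7: P(X<167) ≈ 0.538.
Too low — raise k to concentrate. Iterating converges to k ≈ 9.04.
Then θ = 92.7/(9.04−1) ≈ 11.5.

k ≈ 9.04, θ ≈ 11.5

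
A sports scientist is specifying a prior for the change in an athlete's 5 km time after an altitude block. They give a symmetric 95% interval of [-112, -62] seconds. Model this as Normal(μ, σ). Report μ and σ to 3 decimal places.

A symmetric 95% interval runs μ ± z·σ with z = 1.96.
Half-width = 25, so σ = 25/1.96 = 12.755.
μ is the interval midpoint, -87.000.

μ = -87.000, σ = 12.755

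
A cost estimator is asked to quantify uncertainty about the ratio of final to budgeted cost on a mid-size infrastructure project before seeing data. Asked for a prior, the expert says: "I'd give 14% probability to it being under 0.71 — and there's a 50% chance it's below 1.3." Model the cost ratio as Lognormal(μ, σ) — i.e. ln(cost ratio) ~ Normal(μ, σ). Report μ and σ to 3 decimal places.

μ ≈ 0.262, σ ≈ 0.560

If T ~ Lognormal(μ,σ) then ln T ~ Normal(μ,σ), so the p-quantile of ln T is μ + z_p·σ.
ln(0.71) = -0.3425 and ln(1.3) = 0.2624; z_{0.14} = -1.08, z_{0.5} = 0.
σ = (0.2624 − -0.3425)/(0 − (-1.08)) = 0.560.
μ = -0.3425 − (-1.08)·0.560 = 0.262.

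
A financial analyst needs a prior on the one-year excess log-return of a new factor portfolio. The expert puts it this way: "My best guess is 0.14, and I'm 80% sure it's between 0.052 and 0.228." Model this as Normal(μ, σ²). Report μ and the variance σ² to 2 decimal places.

μ = 0.14, σ² = 0.00

A symmetric 80% interval runs μ ± z·σ with z = 1.282.
Half-width = 0.088, so σ = 0.088/1.282 = 0.069 and σ² = 0.00.
μ is the stated best guess, 0.14.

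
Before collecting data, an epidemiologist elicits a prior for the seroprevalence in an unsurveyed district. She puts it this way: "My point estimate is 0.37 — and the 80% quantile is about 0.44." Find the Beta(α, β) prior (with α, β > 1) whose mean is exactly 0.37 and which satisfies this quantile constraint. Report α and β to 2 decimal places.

α ≈ 12.22, β ≈ 20.81

With mean 0.37 fixed, write α = 0.37s, β = 0.63s where s = α+β.
Need P(θ < 0.44) = 0.8 under Beta(0.37s, 0.63s). Normal approximation: (q−m)/√(m(1−m)/s) ≈ z_{0.8} = 0.842, so s ≈ 0.37·0.63·(0.842)²/(0.44−0.37)² = 33.7.
At s = 33.7: P(θ<0.44) ≈ 0.802. Adjusting to match 0.8 gives s ≈ 33.04.
So α = 0.37·33.04 ≈ 12.22, β = 0.63·33.04 ≈ 20.81.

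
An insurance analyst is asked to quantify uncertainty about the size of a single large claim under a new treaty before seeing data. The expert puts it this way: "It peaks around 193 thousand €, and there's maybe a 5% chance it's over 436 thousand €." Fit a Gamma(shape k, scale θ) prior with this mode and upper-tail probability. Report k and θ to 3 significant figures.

k ≈ 5.13, θ ≈ 46.7

Gamma(k,θ) with k>1 has mode (k−1)θ, so θ = 193/(k−1).
Need P(X < 436) = 0.95 with θ tied to k this way. Start at k = 2, θ = 193: P(X<436) ≈ 0.660.
Too low — raise k to concentrate. Iterating converges to k ≈ 5.13.
Then θ = 193/(5.13−1) ≈ 46.7.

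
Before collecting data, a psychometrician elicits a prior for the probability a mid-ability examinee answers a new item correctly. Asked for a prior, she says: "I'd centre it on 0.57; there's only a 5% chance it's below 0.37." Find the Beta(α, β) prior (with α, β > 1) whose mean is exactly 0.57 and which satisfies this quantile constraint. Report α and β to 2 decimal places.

α ≈ 9.41, β ≈ 7.10

With mean 0.57 fixed, write α = 0.57s, β = 0.43s where s = α+β.
Need P(θ < 0.37) = 0.05 under Beta(0.57s, 0.43s). Normal approximation: (q−m)/√(m(1−m)/s) ≈ z_{0.05} = -1.64, so s ≈ 0.57·0.43·(-1.64)²/(0.37−0.57)² = 16.6.
At s = 16.6: P(θ<0.37) ≈ 0.050. Adjusting to match 0.05 gives s ≈ 16.51.
So α = 0.57·16.51 ≈ 9.41, β = 0.43·16.51 ≈ 7.10.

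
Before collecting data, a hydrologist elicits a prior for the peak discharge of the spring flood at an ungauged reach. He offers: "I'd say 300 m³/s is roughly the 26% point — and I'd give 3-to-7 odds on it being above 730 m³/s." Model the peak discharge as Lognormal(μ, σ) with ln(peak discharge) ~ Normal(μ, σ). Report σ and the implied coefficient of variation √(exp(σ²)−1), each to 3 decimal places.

If T ~ Lognormal(μ,σ) then ln T ~ Normal(μ,σ), so the p-quantile of ln T is μ + z_p·σ.
ln(300) = 5.704 and ln(730) = 6.593; z_{0.26} = -0.6433, z_{0.7} = 0.5244.
σ = (6.593 − 5.704)/(0.5244 − (-0.6433)) = 0.762.
μ = 5.704 − (-0.6433)·0.762 = 6.194.
CV = √(exp(σ²)−1) = √(exp(0.5799)−1) = 0.887.

σ ≈ 0.762, CV ≈ 0.887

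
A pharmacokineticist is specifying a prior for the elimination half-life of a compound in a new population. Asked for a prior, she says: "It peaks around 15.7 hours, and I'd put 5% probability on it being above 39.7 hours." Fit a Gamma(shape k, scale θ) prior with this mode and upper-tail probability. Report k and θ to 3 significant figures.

Gamma(k,θ) with k>1 has mode (k−1)θ, so θ = 15.7/(k−1).
Need P(X < 39.7) = 0.95 with θ tied to k this way. Start at k = 2, θ = 15.7: P(X<39.7) ≈ 0.719.
Too low — raise k to concentrate. Iterating converges to k ≈ 4.15.
Then θ = 15.7/(4.15−1) ≈ 4.98.

k ≈ 4.15, θ ≈ 4.98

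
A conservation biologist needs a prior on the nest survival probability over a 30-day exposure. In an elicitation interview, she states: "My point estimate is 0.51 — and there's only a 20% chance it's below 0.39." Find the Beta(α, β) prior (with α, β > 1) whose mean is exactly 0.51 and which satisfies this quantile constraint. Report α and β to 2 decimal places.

With mean 0.51 fixed, write α = 0.51s, β = 0.49s where s = α+β.
Need P(θ < 0.39) = 0.2 under Beta(0.51s, 0.49s). Normal approximation: (q−m)/√(m(1−m)/s) ≈ z_{0.2} = -0.842, so s ≈ 0.51·0.49·(-0.842)²/(0.39−0.51)² = 12.3.
At s = 12.3: P(θ<0.39) ≈ 0.201. Adjusting to match 0.2 gives s ≈ 12.39.
So α = 0.51·12.39 ≈ 6.32, β = 0.49·12.39 ≈ 6.07.

α ≈ 6.32, β ≈ 6.07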